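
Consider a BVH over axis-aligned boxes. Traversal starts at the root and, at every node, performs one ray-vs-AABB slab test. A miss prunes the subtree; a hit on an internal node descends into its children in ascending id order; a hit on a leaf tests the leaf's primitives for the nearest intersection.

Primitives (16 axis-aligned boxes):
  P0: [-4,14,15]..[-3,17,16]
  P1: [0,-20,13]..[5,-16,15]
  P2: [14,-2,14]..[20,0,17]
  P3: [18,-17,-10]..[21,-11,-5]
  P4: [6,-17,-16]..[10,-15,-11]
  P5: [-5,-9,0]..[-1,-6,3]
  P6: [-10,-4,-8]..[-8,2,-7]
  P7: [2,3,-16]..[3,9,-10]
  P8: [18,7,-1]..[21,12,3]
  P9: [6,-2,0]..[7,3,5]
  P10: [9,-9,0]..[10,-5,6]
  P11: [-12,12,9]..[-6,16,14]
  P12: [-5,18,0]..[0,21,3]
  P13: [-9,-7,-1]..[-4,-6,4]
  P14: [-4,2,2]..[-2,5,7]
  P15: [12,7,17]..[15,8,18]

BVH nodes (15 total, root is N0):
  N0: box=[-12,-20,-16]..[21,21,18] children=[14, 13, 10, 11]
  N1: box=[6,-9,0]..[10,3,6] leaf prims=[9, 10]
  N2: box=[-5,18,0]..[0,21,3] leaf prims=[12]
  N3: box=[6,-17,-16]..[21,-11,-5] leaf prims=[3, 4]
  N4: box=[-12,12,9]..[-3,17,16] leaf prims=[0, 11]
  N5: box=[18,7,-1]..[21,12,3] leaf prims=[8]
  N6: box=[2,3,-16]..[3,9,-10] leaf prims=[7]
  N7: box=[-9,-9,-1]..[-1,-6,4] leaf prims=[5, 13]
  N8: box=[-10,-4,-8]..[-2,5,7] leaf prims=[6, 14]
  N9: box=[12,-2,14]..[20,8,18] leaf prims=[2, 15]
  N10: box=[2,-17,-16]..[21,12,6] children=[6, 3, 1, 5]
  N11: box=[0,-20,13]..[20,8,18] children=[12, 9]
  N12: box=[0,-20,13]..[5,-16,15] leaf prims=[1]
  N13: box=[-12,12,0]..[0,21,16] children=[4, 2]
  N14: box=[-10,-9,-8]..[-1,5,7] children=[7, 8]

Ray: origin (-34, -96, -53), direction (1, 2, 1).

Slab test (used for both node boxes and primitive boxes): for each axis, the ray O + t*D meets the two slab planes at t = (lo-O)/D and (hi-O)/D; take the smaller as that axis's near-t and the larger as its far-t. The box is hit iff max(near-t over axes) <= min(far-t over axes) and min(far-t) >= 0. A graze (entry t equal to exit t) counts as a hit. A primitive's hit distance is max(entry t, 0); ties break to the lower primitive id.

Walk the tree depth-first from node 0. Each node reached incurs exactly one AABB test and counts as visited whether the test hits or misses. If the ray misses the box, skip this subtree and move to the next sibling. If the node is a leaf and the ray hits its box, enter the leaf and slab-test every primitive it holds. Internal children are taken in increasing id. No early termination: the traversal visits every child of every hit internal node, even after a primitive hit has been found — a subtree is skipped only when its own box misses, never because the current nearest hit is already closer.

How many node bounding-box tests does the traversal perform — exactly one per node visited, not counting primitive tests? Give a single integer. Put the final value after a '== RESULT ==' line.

Traverse from the root:
N0 x:[22,55] y:[38,117/2] z:[37,71] -> hit [38,55], descend [10, 11, 13, 14]
  N10 x:[36,55] y:[79/2,54] z:[37,59] -> hit [79/2,54], descend [1, 3, 5, 6]
    N1 x:[40,44] y:[87/2,99/2] z:[53,59] -> miss, prune
    N3 x:[40,55] y:[79/2,85/2] z:[37,48] -> hit [40,85/2] leaf, test {P3(miss), P4@t=40}
    N5 x:[52,55] y:[103/2,54] z:[52,56] -> hit [52,54] leaf, test {P8@t=52}
    N6 x:[36,37] y:[99/2,105/2] z:[37,43] -> miss, prune
  N11 x:[34,54] y:[38,52] z:[66,71] -> miss, prune
  N13 x:[22,34] y:[54,117/2] z:[53,69] -> miss, prune
  N14 x:[24,33] y:[87/2,101/2] z:[45,60] -> miss, prune

order=[0, 10, 1, 3, 5, 6, 11, 13, 14]  |boxes|=9  |leaves|=2  hit=P4

== RESULT ==
9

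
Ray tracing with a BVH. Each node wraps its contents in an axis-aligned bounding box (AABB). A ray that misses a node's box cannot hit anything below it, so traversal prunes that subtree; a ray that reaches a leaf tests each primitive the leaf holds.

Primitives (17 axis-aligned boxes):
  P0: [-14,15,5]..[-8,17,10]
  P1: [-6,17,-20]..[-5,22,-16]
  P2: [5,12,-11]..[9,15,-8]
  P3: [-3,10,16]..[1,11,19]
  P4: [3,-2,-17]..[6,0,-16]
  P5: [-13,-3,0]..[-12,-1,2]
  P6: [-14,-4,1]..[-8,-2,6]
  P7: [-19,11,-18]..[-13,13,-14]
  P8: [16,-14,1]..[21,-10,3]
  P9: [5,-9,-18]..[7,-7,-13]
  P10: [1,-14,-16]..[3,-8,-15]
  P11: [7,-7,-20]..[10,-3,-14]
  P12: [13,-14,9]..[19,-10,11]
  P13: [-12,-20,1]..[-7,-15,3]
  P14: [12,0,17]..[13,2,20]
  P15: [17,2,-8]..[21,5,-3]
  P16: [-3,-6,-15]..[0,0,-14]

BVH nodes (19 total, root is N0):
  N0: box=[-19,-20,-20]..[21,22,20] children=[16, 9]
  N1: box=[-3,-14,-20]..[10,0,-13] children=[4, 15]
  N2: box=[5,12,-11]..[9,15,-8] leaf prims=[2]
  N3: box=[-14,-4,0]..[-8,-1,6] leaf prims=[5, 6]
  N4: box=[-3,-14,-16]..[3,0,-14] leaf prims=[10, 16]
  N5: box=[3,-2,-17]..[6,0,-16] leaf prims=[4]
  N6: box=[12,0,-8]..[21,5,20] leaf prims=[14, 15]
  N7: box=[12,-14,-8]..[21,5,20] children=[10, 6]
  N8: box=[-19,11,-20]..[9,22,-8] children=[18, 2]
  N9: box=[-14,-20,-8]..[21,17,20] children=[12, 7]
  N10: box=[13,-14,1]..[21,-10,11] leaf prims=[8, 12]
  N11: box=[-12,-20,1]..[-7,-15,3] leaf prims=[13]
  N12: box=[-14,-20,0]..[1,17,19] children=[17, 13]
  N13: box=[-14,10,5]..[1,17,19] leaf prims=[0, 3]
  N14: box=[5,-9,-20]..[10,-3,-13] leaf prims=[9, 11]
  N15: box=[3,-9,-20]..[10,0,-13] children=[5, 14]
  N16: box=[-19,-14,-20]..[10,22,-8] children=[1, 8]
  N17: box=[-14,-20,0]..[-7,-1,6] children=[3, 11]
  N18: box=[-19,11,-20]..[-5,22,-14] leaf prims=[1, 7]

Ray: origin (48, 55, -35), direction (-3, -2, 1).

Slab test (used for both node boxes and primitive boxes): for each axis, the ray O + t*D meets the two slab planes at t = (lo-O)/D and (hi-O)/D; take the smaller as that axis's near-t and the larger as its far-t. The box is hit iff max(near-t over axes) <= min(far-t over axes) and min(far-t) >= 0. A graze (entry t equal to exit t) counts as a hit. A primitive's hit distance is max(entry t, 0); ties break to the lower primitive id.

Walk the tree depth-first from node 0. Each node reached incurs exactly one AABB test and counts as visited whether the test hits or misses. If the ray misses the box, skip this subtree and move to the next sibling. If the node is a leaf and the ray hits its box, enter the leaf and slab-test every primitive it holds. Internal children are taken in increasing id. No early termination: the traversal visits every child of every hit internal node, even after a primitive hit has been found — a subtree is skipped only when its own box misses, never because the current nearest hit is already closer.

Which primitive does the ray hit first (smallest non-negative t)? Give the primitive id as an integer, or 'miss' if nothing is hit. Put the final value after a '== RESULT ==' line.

Walk:
N0 x:[9,67/3] y:[33/2,75/2] z:[15,55] -> hit [33/2,67/3], descend [9, 16]
  N9 x:[9,62/3] y:[19,75/2] z:[27,55] -> miss, prune
  N16 x:[38/3,67/3] y:[33/2,69/2] z:[15,27] -> hit [33/2,67/3], descend [1, 8]
    N1 x:[38/3,17] y:[55/2,69/2] z:[15,22] -> miss, prune
    N8 x:[13,67/3] y:[33/2,22] z:[15,27] -> hit [33/2,22], descend [2, 18]
      N2 x:[13,43/3] y:[20,43/2] z:[24,27] -> miss, prune
      N18 x:[53/3,67/3] y:[33/2,22] z:[15,21] -> hit [53/3,21] leaf, test {P1@t=53/3, P7@t=21}

7 AABB tests over nodes [0, 9, 16, 1, 8, 2, 18]; 1 leaf entered; closest P1.

== RESULT ==
1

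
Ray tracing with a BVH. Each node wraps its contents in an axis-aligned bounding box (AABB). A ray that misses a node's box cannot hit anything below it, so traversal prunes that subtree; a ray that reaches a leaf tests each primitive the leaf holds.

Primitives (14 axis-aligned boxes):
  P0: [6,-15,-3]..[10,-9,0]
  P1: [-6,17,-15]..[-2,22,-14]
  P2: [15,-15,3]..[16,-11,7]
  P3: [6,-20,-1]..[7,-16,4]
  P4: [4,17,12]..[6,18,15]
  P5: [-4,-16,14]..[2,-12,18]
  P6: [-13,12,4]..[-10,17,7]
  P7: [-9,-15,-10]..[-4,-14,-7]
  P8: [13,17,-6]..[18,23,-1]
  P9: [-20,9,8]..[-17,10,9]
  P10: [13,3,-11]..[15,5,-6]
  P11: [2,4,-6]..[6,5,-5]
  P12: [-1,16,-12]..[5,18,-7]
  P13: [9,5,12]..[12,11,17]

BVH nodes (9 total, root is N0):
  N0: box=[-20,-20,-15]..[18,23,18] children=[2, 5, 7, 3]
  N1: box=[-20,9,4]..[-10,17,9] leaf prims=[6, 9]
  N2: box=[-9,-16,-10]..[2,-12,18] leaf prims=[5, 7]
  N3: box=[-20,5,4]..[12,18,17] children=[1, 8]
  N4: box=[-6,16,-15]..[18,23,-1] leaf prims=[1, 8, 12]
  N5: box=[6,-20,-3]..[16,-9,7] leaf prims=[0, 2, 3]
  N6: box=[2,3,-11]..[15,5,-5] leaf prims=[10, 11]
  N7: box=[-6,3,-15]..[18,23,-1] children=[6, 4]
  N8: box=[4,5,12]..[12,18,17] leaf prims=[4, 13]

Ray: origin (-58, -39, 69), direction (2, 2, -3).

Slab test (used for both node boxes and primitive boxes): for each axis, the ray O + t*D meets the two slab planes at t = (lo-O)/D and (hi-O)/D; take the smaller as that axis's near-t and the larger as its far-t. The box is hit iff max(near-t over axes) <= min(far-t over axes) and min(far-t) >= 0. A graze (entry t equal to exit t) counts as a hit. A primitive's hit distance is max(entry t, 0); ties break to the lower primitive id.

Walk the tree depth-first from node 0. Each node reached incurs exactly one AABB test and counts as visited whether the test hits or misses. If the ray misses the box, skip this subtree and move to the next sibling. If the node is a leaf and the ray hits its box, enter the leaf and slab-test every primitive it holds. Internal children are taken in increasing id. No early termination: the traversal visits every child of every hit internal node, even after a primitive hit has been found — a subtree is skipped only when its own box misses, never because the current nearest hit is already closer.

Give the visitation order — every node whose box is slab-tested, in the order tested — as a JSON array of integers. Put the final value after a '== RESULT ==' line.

Walk:
N0 x:[19,38] y:[19/2,31] z:[17,28] -> hit [19,28], descend [2, 3, 5, 7]
  N2 x:[49/2,30] y:[23/2,27/2] z:[17,79/3] -> miss, prune
  N3 x:[19,35] y:[22,57/2] z:[52/3,65/3] -> miss, prune
  N5 x:[32,37] y:[19/2,15] z:[62/3,24] -> miss, prune
  N7 x:[26,38] y:[21,31] z:[70/3,28] -> hit [26,28], descend [4, 6]
    N4 x:[26,38] y:[55/2,31] z:[70/3,28] -> hit [55/2,28] leaf, test {P1@t=28, P8(miss), P12(miss)}
    N6 x:[30,73/2] y:[21,22] z:[74/3,80/3] -> miss, prune

Visited [0, 2, 3, 5, 7, 4, 6]. Tests: 7 box, 1 leaf. Nearest: P1.

== RESULT ==
[0, 2, 3, 5, 7, 4, 6]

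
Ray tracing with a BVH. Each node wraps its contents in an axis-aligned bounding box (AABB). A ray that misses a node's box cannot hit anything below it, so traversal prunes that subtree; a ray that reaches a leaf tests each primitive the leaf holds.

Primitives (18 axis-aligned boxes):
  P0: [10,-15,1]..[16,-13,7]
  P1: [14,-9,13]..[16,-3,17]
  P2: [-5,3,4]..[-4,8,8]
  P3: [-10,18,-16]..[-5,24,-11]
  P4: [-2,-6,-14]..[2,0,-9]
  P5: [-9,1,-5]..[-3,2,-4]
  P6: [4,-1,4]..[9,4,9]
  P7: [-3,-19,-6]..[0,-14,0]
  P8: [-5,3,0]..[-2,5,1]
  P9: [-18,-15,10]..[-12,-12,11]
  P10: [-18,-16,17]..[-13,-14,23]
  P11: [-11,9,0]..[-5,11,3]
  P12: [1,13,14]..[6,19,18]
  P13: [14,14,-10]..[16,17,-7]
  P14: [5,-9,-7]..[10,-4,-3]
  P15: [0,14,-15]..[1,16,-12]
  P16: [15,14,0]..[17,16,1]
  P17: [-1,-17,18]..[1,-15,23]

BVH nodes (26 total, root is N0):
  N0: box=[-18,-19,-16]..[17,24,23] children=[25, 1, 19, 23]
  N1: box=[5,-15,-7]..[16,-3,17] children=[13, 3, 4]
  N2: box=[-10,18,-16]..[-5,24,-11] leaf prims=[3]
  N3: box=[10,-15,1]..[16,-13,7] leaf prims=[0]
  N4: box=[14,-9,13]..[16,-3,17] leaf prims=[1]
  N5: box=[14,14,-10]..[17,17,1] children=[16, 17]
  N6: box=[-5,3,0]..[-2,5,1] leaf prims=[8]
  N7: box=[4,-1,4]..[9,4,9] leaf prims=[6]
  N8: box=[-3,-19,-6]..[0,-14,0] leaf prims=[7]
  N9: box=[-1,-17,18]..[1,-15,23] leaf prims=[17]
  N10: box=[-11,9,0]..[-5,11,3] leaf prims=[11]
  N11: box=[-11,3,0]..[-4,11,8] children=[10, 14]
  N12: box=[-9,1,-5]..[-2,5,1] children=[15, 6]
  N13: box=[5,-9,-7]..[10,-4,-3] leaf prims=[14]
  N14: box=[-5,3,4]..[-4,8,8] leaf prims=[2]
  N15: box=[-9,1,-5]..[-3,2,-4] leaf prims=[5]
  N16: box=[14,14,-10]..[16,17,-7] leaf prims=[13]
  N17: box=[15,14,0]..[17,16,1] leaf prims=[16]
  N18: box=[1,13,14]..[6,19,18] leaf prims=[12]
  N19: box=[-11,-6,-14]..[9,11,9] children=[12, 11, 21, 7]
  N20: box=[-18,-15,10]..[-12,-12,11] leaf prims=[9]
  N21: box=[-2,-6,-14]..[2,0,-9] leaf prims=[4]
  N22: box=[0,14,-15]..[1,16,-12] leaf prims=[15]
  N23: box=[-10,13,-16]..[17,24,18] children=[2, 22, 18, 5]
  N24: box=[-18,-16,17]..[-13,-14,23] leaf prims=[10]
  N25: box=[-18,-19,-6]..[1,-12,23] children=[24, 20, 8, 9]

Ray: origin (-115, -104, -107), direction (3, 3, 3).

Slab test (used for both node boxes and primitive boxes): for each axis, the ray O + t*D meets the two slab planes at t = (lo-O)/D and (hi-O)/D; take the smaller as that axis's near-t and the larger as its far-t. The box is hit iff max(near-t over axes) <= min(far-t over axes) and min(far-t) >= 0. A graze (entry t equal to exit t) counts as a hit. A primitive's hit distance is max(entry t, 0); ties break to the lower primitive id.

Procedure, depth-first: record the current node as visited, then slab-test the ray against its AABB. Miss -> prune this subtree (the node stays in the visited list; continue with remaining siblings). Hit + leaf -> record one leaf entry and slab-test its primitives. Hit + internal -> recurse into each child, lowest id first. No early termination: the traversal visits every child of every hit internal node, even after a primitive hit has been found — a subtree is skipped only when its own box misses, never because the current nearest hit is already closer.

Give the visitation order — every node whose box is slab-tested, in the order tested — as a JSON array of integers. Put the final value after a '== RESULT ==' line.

Traverse from the root:
N0 x:[97/3,44] y:[85/3,128/3] z:[91/3,130/3] -> hit [97/3,128/3], descend [1, 19, 23, 25]
  N1 x:[40,131/3] y:[89/3,101/3] z:[100/3,124/3] -> miss, prune
  N19 x:[104/3,124/3] y:[98/3,115/3] z:[31,116/3] -> hit [104/3,115/3], descend [7, 11, 12, 21]
    N7 x:[119/3,124/3] y:[103/3,36] z:[37,116/3] -> miss, prune
    N11 x:[104/3,37] y:[107/3,115/3] z:[107/3,115/3] -> hit [107/3,37], descend [10, 14]
      N10 x:[104/3,110/3] y:[113/3,115/3] z:[107/3,110/3] -> miss, prune
      N14 x:[110/3,37] y:[107/3,112/3] z:[37,115/3] -> hit [37,37] leaf, test {P2@t=37}
    N12 x:[106/3,113/3] y:[35,109/3] z:[34,36] -> hit [106/3,36], descend [6, 15]
      N6 x:[110/3,113/3] y:[107/3,109/3] z:[107/3,36] -> miss, prune
      N15 x:[106/3,112/3] y:[35,106/3] z:[34,103/3] -> miss, prune
    N21 x:[113/3,39] y:[98/3,104/3] z:[31,98/3] -> miss, prune
  N23 x:[35,44] y:[39,128/3] z:[91/3,125/3] -> hit [39,125/3], descend [2, 5, 18, 22]
    N2 x:[35,110/3] y:[122/3,128/3] z:[91/3,32] -> miss, prune
    N5 x:[43,44] y:[118/3,121/3] z:[97/3,36] -> miss, prune
    N18 x:[116/3,121/3] y:[39,41] z:[121/3,125/3] -> hit [121/3,121/3] leaf, test {P12@t=121/3}
    N22 x:[115/3,116/3] y:[118/3,40] z:[92/3,95/3] -> miss, prune
  N25 x:[97/3,116/3] y:[85/3,92/3] z:[101/3,130/3] -> miss, prune

Summary -> nodes [0, 1, 19, 7, 11, 10, 14, 12, 6, 15, 21, 23, 2, 5, 18, 22, 25]; box-tests=17; leaf-entries=2; first=P2

== RESULT ==
[0, 1, 19, 7, 11, 10, 14, 12, 6, 15, 21, 23, 2, 5, 18, 22, 25]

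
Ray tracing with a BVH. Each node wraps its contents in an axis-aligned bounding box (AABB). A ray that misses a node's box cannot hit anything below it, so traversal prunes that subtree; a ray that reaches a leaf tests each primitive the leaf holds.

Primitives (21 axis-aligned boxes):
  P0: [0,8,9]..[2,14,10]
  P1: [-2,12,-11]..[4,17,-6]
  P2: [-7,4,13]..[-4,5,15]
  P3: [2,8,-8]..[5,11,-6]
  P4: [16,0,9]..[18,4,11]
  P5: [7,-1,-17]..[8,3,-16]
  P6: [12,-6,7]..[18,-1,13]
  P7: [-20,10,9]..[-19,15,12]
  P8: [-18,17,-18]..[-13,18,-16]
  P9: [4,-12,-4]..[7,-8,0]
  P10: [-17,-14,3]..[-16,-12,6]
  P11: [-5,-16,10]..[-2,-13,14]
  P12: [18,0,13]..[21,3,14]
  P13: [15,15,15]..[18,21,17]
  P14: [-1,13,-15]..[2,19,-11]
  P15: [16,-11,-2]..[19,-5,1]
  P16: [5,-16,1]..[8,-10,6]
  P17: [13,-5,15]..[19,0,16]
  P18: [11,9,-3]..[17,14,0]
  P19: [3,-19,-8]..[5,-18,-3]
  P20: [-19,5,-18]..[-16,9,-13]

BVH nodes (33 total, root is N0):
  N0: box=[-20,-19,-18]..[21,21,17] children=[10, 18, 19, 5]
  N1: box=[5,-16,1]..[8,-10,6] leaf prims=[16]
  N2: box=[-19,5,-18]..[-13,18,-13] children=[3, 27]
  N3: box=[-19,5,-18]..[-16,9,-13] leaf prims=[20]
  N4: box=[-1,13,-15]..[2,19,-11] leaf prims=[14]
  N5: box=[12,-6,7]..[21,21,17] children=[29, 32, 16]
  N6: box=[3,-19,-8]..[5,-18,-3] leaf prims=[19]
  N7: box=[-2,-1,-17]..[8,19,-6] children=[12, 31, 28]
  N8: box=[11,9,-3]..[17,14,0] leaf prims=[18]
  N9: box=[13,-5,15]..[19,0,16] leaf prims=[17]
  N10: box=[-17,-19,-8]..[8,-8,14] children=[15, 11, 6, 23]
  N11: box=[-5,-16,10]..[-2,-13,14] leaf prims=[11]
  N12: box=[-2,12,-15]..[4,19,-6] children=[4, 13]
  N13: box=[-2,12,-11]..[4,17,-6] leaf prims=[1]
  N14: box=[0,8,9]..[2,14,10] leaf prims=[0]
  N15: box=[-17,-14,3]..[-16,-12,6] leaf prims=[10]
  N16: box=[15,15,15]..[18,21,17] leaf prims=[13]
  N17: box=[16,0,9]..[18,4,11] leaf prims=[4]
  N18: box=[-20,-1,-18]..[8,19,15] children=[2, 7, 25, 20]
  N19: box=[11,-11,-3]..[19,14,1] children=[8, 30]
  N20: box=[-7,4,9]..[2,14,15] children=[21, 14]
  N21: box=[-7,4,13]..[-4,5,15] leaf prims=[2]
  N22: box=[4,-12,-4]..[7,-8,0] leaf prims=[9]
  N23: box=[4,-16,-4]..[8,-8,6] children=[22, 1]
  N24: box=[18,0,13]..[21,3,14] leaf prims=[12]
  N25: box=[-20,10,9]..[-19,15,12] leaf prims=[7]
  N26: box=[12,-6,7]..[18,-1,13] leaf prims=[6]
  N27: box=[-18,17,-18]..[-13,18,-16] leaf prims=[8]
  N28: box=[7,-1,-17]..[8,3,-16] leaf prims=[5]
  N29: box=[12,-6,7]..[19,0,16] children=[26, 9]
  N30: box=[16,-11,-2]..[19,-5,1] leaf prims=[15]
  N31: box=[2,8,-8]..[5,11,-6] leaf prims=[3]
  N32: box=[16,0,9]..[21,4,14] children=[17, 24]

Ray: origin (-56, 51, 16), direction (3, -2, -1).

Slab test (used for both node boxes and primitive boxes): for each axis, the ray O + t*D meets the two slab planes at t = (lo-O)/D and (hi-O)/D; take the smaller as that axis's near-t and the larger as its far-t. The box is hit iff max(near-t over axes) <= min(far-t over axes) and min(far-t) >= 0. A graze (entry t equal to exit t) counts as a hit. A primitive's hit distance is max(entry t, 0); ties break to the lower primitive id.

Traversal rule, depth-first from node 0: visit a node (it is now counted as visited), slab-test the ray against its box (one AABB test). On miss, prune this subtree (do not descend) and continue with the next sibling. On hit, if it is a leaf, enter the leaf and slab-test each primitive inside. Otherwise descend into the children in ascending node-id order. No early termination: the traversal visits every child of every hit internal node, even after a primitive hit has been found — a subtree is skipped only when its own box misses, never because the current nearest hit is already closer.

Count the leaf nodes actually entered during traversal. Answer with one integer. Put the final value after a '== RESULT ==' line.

Traverse from the root:
N0 x:[12,77/3] y:[15,35] z:[-1,34] -> hit [15,77/3], descend [5, 10, 18, 19]
  N5 x:[68/3,77/3] y:[15,57/2] z:[-1,9] -> miss, prune
  N10 x:[13,64/3] y:[59/2,35] z:[2,24] -> miss, prune
  N18 x:[12,64/3] y:[16,26] z:[1,34] -> hit [16,64/3], descend [2, 7, 20, 25]
    N2 x:[37/3,43/3] y:[33/2,23] z:[29,34] -> miss, prune
    N7 x:[18,64/3] y:[16,26] z:[22,33] -> miss, prune
    N20 x:[49/3,58/3] y:[37/2,47/2] z:[1,7] -> miss, prune
    N25 x:[12,37/3] y:[18,41/2] z:[4,7] -> miss, prune
  N19 x:[67/3,25] y:[37/2,31] z:[15,19] -> miss, prune

9 AABB tests over nodes [0, 5, 10, 18, 2, 7, 20, 25, 19]; 0 leaves entered; closest miss.

== RESULT ==
0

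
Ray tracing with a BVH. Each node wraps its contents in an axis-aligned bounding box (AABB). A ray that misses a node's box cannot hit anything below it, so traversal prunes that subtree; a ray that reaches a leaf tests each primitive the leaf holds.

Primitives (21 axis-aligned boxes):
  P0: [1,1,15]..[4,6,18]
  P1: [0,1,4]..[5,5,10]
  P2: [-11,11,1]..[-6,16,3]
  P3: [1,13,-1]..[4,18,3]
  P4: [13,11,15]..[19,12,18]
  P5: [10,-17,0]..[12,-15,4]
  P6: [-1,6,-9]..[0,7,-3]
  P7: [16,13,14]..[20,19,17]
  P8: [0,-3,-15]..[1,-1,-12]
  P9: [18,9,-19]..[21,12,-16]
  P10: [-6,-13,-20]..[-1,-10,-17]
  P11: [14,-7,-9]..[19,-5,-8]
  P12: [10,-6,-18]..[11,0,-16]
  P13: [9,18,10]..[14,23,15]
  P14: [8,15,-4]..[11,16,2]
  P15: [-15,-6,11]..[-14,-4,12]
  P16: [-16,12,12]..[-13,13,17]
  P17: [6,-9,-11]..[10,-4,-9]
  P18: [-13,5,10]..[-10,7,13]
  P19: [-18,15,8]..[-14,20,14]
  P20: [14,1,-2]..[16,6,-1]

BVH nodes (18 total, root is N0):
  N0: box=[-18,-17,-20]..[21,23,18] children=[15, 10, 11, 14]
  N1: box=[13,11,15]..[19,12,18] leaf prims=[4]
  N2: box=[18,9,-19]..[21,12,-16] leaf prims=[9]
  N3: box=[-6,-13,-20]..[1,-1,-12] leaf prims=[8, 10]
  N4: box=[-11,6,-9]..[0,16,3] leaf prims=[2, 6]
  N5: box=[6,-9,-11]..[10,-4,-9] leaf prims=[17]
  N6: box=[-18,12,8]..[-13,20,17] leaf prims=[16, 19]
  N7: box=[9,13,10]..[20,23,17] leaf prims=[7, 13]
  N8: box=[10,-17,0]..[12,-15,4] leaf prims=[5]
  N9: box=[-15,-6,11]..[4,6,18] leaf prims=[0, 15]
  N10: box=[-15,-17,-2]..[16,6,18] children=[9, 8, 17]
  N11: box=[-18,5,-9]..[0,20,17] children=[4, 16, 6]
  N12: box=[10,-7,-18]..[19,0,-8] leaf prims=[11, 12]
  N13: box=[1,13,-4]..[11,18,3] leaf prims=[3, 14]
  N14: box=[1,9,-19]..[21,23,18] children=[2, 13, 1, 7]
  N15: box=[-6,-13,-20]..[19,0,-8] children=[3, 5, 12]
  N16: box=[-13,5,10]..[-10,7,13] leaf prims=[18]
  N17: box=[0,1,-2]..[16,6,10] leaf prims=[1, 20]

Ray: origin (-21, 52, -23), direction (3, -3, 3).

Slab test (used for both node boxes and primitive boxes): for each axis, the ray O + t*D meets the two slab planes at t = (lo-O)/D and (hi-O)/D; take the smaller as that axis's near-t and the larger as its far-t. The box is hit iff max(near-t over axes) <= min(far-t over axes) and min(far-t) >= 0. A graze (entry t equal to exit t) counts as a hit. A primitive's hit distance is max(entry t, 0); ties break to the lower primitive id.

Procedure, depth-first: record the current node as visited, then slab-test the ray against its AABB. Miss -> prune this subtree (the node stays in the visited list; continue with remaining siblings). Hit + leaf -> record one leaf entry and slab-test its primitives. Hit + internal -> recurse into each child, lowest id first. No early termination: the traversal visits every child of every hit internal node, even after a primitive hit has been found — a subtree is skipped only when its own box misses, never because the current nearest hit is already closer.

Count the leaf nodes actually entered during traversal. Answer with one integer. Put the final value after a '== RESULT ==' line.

Traverse from the root:
N0 x:[1,14] y:[29/3,23] z:[1,41/3] -> hit [29/3,41/3], descend [10, 11, 14, 15]
  N10 x:[2,37/3] y:[46/3,23] z:[7,41/3] -> miss, prune
  N11 x:[1,7] y:[32/3,47/3] z:[14/3,40/3] -> miss, prune
  N14 x:[22/3,14] y:[29/3,43/3] z:[4/3,41/3] -> hit [29/3,41/3], descend [1, 2, 7, 13]
    N1 x:[34/3,40/3] y:[40/3,41/3] z:[38/3,41/3] -> hit [40/3,40/3] leaf, test {P4@t=40/3}
    N2 x:[13,14] y:[40/3,43/3] z:[4/3,7/3] -> miss, prune
    N7 x:[10,41/3] y:[29/3,13] z:[11,40/3] -> hit [11,13] leaf, test {P7@t=37/3, P13@t=11}
    N13 x:[22/3,32/3] y:[34/3,13] z:[19/3,26/3] -> miss, prune
  N15 x:[5,40/3] y:[52/3,65/3] z:[1,5] -> miss, prune

Visited [0, 10, 11, 14, 1, 2, 7, 13, 15]. Tests: 9 box, 2 leaf. Nearest: P13.

== RESULT ==
2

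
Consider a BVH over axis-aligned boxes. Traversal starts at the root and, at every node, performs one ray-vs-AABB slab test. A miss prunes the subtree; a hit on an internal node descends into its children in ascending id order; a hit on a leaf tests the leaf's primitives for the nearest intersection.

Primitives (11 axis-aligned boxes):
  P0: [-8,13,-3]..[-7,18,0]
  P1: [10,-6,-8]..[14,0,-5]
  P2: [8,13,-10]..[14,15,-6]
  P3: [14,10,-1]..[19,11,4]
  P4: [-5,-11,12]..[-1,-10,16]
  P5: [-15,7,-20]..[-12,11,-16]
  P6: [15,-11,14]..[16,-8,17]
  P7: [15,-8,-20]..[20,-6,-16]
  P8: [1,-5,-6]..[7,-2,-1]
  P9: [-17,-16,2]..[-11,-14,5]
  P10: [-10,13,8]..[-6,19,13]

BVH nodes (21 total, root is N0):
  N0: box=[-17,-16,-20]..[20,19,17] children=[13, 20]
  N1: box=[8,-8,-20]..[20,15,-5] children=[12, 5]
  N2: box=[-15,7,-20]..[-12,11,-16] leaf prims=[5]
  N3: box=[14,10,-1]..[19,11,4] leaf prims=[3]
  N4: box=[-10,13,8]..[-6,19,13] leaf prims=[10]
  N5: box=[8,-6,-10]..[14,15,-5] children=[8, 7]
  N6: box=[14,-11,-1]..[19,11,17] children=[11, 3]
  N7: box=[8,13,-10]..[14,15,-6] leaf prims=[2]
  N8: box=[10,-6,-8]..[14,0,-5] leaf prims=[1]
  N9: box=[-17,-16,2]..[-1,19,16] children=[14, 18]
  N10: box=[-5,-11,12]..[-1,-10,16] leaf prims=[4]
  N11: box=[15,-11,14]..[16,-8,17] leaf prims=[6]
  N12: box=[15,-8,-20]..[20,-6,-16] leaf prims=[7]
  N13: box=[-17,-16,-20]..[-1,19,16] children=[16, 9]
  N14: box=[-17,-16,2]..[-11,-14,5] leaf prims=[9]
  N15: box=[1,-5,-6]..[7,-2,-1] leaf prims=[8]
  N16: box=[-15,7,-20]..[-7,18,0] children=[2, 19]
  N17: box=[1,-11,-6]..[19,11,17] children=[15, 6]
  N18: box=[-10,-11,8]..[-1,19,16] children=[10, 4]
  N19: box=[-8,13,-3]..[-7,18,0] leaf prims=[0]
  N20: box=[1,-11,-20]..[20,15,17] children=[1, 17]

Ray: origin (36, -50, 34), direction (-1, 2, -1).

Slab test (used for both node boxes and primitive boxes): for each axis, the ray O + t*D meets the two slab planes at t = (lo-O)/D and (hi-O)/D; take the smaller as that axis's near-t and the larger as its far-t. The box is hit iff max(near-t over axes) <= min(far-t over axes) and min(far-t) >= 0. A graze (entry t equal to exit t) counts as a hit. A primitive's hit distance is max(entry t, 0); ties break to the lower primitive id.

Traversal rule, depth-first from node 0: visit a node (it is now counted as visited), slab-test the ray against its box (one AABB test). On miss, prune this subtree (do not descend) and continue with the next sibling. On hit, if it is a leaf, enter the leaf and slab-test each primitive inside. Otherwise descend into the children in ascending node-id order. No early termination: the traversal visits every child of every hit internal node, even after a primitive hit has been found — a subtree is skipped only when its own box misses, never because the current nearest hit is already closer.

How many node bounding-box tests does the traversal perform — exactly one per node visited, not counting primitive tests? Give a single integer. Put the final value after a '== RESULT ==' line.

Trace the traversal:
N0 x:[16,53] y:[17,69/2] z:[17,54] -> hit [17,69/2], descend [13, 20]
  N13 x:[37,53] y:[17,69/2] z:[18,54] -> miss, prune
  N20 x:[16,35] y:[39/2,65/2] z:[17,54] -> hit [39/2,65/2], descend [1, 17]
    N1 x:[16,28] y:[21,65/2] z:[39,54] -> miss, prune
    N17 x:[17,35] y:[39/2,61/2] z:[17,40] -> hit [39/2,61/2], descend [6, 15]
      N6 x:[17,22] y:[39/2,61/2] z:[17,35] -> hit [39/2,22], descend [3, 11]
        N3 x:[17,22] y:[30,61/2] z:[30,35] -> miss, prune
        N11 x:[20,21] y:[39/2,21] z:[17,20] -> hit [20,20] leaf, test {P6@t=20}
      N15 x:[29,35] y:[45/2,24] z:[35,40] -> miss, prune

Visited [0, 13, 20, 1, 17, 6, 3, 11, 15]. Tests: 9 box, 1 leaf. Nearest: P6.

== RESULT ==
9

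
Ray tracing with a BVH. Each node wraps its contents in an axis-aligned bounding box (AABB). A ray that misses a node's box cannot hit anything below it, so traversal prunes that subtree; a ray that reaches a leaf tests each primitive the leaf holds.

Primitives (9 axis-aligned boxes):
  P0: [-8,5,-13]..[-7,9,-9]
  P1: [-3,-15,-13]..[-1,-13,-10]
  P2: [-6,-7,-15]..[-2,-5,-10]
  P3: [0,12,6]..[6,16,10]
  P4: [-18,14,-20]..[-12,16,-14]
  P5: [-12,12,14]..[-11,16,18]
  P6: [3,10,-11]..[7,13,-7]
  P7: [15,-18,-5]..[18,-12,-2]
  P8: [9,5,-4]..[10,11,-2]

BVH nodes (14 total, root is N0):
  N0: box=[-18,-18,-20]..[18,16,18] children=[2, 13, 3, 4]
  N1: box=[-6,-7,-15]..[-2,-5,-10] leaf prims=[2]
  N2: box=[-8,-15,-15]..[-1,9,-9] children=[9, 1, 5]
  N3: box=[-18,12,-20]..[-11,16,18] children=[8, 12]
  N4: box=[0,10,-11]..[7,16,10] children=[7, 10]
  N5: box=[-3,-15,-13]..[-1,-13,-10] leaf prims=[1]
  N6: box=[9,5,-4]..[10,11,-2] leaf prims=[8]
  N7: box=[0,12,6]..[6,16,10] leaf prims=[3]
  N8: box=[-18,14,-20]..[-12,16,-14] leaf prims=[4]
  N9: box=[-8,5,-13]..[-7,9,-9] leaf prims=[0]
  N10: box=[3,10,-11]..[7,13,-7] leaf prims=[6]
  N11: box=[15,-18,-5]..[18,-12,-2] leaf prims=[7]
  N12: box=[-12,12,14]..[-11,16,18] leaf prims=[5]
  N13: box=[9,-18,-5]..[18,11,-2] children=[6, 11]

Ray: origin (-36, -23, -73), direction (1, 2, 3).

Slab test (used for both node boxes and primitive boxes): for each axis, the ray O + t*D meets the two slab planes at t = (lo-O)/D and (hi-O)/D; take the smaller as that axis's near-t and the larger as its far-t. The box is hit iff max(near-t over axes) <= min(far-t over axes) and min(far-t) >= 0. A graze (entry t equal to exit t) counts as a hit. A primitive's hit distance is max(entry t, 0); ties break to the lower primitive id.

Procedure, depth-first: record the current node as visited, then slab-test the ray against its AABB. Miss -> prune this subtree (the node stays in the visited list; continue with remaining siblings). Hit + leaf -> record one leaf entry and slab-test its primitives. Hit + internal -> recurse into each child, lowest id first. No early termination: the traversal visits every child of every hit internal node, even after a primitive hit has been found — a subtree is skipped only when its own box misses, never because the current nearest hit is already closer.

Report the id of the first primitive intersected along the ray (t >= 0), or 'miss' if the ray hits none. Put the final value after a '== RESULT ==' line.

Trace the traversal:
N0 x:[18,54] y:[5/2,39/2] z:[53/3,91/3] -> hit [18,39/2], descend [2, 3, 4, 13]
  N2 x:[28,35] y:[4,16] z:[58/3,64/3] -> miss, prune
  N3 x:[18,25] y:[35/2,39/2] z:[53/3,91/3] -> hit [18,39/2], descend [8, 12]
    N8 x:[18,24] y:[37/2,39/2] z:[53/3,59/3] -> hit [37/2,39/2] leaf, test {P4@t=37/2}
    N12 x:[24,25] y:[35/2,39/2] z:[29,91/3] -> miss, prune
  N4 x:[36,43] y:[33/2,39/2] z:[62/3,83/3] -> miss, prune
  N13 x:[45,54] y:[5/2,17] z:[68/3,71/3] -> miss, prune

order=[0, 2, 3, 8, 12, 4, 13]  |boxes|=7  |leaves|=1  hit=P4

== RESULT ==
4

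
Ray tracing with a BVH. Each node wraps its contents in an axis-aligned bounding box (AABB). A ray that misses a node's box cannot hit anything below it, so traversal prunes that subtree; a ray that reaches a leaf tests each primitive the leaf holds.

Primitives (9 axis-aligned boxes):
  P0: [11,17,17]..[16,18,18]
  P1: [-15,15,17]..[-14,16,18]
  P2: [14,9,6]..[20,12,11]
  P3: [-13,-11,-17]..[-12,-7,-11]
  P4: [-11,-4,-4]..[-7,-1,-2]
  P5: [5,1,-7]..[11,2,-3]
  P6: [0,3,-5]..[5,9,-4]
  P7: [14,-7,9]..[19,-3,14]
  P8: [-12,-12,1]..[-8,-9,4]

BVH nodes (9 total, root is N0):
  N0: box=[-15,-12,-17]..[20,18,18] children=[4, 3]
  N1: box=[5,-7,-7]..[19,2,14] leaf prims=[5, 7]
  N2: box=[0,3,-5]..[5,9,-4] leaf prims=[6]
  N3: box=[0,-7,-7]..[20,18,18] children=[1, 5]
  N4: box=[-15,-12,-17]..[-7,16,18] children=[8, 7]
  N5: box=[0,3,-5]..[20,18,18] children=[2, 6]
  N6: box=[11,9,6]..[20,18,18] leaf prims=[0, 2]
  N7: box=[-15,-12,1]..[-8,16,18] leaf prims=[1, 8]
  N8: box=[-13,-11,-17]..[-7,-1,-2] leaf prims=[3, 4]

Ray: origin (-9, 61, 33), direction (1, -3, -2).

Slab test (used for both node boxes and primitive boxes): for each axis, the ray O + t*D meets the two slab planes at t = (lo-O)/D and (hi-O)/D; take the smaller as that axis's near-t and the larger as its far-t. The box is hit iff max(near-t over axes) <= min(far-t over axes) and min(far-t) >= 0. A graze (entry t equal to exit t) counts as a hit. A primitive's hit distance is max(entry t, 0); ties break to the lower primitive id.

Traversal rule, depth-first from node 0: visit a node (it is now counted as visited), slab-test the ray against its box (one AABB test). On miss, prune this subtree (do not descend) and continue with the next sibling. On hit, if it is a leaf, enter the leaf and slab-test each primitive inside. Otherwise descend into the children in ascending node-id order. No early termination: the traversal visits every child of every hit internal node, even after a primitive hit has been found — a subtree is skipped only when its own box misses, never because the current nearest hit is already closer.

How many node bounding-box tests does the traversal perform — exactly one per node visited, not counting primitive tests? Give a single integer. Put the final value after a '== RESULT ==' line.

Traverse from the root:
N0 x:[-6,29] y:[43/3,73/3] z:[15/2,25] -> hit [43/3,73/3], descend [3, 4]
  N3 x:[9,29] y:[43/3,68/3] z:[15/2,20] -> hit [43/3,20], descend [1, 5]
    N1 x:[14,28] y:[59/3,68/3] z:[19/2,20] -> hit [59/3,20] leaf, test {P5@t=59/3, P7(miss)}
    N5 x:[9,29] y:[43/3,58/3] z:[15/2,19] -> hit [43/3,19], descend [2, 6]
      N2 x:[9,14] y:[52/3,58/3] z:[37/2,19] -> miss, prune
      N6 x:[20,29] y:[43/3,52/3] z:[15/2,27/2] -> miss, prune
  N4 x:[-6,2] y:[15,73/3] z:[15/2,25] -> miss, prune

7 AABB tests over nodes [0, 3, 1, 5, 2, 6, 4]; 1 leaf entered; closest P5.

== RESULT ==
7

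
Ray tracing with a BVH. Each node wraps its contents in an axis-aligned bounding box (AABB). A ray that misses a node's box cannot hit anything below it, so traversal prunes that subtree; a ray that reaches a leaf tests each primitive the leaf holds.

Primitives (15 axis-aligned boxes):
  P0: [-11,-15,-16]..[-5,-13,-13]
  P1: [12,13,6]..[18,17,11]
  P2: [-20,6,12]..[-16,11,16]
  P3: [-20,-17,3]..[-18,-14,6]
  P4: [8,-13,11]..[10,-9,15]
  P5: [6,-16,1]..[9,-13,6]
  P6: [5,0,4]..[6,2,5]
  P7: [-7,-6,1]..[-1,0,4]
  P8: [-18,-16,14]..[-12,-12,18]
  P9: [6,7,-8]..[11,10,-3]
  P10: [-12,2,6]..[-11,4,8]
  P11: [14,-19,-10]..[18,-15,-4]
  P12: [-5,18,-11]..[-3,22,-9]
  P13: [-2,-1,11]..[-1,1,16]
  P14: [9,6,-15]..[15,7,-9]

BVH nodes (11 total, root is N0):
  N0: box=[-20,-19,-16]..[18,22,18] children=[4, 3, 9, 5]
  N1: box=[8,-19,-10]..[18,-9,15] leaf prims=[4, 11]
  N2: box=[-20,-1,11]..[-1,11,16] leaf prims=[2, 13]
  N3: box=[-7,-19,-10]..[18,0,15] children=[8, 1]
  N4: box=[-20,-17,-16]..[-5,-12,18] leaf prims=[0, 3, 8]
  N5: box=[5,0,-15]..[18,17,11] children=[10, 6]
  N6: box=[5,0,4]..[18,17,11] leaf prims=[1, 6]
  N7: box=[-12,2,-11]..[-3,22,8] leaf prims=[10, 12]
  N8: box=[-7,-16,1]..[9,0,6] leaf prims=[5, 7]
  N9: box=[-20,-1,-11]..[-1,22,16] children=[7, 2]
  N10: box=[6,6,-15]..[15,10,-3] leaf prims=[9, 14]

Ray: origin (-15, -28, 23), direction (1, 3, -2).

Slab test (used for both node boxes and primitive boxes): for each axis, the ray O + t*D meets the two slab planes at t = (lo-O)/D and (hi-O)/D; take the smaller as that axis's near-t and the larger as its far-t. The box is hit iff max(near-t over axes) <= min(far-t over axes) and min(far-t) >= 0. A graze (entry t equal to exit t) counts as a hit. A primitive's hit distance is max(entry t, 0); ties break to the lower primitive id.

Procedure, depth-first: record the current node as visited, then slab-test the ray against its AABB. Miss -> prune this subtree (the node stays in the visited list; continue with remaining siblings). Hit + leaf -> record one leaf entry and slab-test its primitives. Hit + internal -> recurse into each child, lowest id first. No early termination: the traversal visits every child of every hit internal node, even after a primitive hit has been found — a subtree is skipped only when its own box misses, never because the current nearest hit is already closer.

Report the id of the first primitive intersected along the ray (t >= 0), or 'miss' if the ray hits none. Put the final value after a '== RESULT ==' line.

Walk:
N0 x:[-5,33] y:[3,50/3] z:[5/2,39/2] -> hit [3,50/3], descend [3, 4, 5, 9]
  N3 x:[8,33] y:[3,28/3] z:[4,33/2] -> hit [8,28/3], descend [1, 8]
    N1 x:[23,33] y:[3,19/3] z:[4,33/2] -> miss, prune
    N8 x:[8,24] y:[4,28/3] z:[17/2,11] -> hit [17/2,28/3] leaf, test {P5(miss), P7(miss)}
  N4 x:[-5,10] y:[11/3,16/3] z:[5/2,39/2] -> hit [11/3,16/3] leaf, test {P0(miss), P3(miss), P8(miss)}
  N5 x:[20,33] y:[28/3,15] z:[6,19] -> miss, prune
  N9 x:[-5,14] y:[9,50/3] z:[7/2,17] -> hit [9,14], descend [2, 7]
    N2 x:[-5,14] y:[9,13] z:[7/2,6] -> miss, prune
    N7 x:[3,12] y:[10,50/3] z:[15/2,17] -> hit [10,12] leaf, test {P10(miss), P12(miss)}

9 AABB tests over nodes [0, 3, 1, 8, 4, 5, 9, 2, 7]; 3 leaves entered; closest miss.

== RESULT ==
miss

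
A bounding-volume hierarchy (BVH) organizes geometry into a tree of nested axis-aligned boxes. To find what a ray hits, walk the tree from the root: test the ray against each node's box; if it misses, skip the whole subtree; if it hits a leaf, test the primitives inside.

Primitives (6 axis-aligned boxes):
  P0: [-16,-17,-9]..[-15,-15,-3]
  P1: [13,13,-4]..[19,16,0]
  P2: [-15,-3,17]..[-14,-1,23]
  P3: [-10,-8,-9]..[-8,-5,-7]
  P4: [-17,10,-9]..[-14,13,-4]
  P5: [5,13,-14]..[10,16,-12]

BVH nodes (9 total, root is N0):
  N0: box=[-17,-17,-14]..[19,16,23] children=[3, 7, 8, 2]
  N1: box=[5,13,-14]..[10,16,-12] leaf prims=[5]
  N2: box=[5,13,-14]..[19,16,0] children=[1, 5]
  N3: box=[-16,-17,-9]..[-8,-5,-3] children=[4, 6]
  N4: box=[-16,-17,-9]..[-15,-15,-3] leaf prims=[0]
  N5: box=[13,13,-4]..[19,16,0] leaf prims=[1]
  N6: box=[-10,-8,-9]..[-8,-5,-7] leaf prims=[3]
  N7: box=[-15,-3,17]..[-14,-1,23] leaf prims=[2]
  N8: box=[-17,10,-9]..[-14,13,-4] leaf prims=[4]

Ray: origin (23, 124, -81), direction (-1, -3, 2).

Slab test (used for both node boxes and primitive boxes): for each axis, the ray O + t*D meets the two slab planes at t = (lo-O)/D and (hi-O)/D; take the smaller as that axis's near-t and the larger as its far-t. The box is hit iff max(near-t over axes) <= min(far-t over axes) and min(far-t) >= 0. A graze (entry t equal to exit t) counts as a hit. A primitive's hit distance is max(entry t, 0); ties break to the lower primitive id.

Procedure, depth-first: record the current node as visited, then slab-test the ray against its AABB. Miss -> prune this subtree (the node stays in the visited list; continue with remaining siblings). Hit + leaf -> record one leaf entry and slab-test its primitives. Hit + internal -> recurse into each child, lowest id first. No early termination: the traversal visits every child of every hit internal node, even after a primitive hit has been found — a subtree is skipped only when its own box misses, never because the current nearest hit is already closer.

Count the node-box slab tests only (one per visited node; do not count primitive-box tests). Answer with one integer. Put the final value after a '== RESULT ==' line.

Traverse from the root:
N0 x:[4,40] y:[36,47] z:[67/2,52] -> hit [36,40], descend [2, 3, 7, 8]
  N2 x:[4,18] y:[36,37] z:[67/2,81/2] -> miss, prune
  N3 x:[31,39] y:[43,47] z:[36,39] -> miss, prune
  N7 x:[37,38] y:[125/3,127/3] z:[49,52] -> miss, prune
  N8 x:[37,40] y:[37,38] z:[36,77/2] -> hit [37,38] leaf, test {P4@t=37}

Visited [0, 2, 3, 7, 8]. Tests: 5 box, 1 leaf. Nearest: P4.

== RESULT ==
5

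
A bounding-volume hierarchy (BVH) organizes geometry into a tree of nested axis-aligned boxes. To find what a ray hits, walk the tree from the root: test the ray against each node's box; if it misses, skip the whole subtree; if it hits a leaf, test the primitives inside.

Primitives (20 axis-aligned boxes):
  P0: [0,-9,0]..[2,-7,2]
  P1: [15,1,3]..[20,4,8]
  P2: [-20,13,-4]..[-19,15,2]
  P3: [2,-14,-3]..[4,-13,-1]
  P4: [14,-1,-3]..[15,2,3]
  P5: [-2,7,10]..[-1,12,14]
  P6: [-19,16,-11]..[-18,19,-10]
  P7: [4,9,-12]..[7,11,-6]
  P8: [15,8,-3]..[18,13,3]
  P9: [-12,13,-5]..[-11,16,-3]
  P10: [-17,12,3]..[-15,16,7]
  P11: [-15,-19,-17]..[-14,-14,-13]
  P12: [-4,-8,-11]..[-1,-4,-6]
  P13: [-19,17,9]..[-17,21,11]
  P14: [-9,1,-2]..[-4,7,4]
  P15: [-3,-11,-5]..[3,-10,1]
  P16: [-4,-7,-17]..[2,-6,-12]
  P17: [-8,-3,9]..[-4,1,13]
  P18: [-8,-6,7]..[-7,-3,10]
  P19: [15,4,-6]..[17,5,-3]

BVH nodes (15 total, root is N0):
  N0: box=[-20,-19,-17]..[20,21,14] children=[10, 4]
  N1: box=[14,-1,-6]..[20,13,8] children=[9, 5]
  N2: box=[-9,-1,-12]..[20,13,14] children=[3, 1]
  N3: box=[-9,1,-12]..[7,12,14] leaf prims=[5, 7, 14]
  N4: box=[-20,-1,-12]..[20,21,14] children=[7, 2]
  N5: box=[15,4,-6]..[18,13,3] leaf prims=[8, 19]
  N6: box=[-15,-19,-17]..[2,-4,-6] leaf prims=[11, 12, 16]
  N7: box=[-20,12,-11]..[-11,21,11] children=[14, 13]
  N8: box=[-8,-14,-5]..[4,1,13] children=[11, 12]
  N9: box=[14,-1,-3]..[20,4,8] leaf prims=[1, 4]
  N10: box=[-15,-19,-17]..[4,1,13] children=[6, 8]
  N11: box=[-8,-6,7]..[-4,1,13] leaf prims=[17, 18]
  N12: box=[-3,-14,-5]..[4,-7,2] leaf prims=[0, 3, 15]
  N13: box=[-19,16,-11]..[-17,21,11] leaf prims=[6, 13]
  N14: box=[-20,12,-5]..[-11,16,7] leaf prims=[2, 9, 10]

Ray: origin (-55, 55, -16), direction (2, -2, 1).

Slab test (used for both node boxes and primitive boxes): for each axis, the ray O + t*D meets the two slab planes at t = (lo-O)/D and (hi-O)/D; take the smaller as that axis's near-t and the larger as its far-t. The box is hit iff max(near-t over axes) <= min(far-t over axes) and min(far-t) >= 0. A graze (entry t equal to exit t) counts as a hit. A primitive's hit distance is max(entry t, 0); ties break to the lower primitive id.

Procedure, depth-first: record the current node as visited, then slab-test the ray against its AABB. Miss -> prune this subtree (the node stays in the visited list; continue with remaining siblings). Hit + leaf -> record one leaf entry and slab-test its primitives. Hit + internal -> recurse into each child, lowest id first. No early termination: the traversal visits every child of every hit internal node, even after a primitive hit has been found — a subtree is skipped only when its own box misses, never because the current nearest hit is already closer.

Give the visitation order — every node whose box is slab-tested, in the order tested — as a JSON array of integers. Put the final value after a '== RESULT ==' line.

Walk:
N0 x:[35/2,75/2] y:[17,37] z:[-1,30] -> hit [35/2,30], descend [4, 10]
  N4 x:[35/2,75/2] y:[17,28] z:[4,30] -> hit [35/2,28], descend [2, 7]
    N2 x:[23,75/2] y:[21,28] z:[4,30] -> hit [23,28], descend [1, 3]
      N1 x:[69/2,75/2] y:[21,28] z:[10,24] -> miss, prune
      N3 x:[23,31] y:[43/2,27] z:[4,30] -> hit [23,27] leaf, test {P5(miss), P7(miss), P14(miss)}
    N7 x:[35/2,22] y:[17,43/2] z:[5,27] -> hit [35/2,43/2], descend [13, 14]
      N13 x:[18,19] y:[17,39/2] z:[5,27] -> hit [18,19] leaf, test {P6(miss), P13(miss)}
      N14 x:[35/2,22] y:[39/2,43/2] z:[11,23] -> hit [39/2,43/2] leaf, test {P2(miss), P9(miss), P10@t=39/2}
  N10 x:[20,59/2] y:[27,37] z:[-1,29] -> hit [27,29], descend [6, 8]
    N6 x:[20,57/2] y:[59/2,37] z:[-1,10] -> miss, prune
    N8 x:[47/2,59/2] y:[27,69/2] z:[11,29] -> hit [27,29], descend [11, 12]
      N11 x:[47/2,51/2] y:[27,61/2] z:[23,29] -> miss, prune
      N12 x:[26,59/2] y:[31,69/2] z:[11,18] -> miss, prune

Visited [0, 4, 2, 1, 3, 7, 13, 14, 10, 6, 8, 11, 12]. Tests: 13 box, 3 leaf. Nearest: P10.

== RESULT ==
[0, 4, 2, 1, 3, 7, 13, 14, 10, 6, 8, 11, 12]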